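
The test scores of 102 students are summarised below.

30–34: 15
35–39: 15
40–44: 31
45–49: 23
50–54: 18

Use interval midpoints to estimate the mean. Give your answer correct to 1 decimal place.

42.7

Midpoints: 32, 37, 42, 47, 52
Σfm = 15×32 + 15×37 + 31×42 + 23×47 + 18×52 = 4354
n = Σf = 102
Mean = 4354 / 102 = 42.6863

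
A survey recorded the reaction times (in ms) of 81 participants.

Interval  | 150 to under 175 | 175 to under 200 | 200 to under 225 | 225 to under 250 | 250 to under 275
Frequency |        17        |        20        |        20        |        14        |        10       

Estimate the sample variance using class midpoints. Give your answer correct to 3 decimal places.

1070.795

Midpoints: 162.5, 187.5, 212.5, 237.5, 262.5
n = 81, Σfm = 16712.5, mean = 206.3272
Σfm² = 3533906.25
Σf(m − x̄)² = Σfm² − (Σfm)²/n = 3533906.25 − 16712.5²/81 = 85663.5802
Sample variance = 85663.5802 / 80 = 1070.7948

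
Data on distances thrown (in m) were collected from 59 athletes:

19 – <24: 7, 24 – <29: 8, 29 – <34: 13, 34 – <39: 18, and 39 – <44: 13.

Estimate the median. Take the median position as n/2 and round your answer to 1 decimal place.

34.4

Cumulative frequencies: 7, 15, 28, 46, 59
n = 59; position = n/2 = 29.5.
This falls in the class 34 – <39: L = 34, F = 28, f = 18, h = 5.
Median ≈ 34 + ((29.5 − 28) / 18) × 5 = 34.4167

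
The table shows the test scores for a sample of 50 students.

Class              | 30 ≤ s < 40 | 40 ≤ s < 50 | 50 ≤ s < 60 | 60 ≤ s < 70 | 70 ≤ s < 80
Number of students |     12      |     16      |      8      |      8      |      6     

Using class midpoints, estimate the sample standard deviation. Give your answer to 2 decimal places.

13.40

Midpoints: 35, 45, 55, 65, 75
n = 50, Σfm = 2550, mean = 51.0000
Σfm² = 138850
Σf(m − x̄)² = Σfm² − (Σfm)²/n = 138850 − 2550²/50 = 8800.0000
Sample variance = 8800.0000 / 49 = 179.5918
Standard deviation = √179.5918 = 13.4012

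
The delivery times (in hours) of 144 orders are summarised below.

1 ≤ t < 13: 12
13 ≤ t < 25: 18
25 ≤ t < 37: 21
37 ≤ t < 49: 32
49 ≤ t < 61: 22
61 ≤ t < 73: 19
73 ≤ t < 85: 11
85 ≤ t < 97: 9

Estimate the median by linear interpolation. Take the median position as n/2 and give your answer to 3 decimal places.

Cumulative frequencies: 12, 30, 51, 83, 105, 124, 135, 144
n = 144; position = n/2 = 72.
This falls in the class 37 ≤ t < 49: L = 37, F = 51, f = 32, h = 12.
Median ≈ 37 + ((72 − 51) / 32) × 12 = 44.8750

44.875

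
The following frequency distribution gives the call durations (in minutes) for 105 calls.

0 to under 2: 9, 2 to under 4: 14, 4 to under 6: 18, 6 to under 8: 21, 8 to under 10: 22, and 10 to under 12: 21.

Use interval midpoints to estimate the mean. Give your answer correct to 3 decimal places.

6.829

Midpoints: 1, 3, 5, 7, 9, 11
Σfm = 9×1 + 14×3 + 18×5 + 21×7 + 22×9 + 21×11 = 717
n = Σf = 105
Mean = 717 / 105 = 6.8286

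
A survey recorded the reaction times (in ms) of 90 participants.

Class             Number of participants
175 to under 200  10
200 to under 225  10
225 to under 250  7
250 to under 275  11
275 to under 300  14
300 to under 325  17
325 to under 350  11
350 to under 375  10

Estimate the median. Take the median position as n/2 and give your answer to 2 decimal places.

Cumulative frequencies: 10, 20, 27, 38, 52, 69, 80, 90
n = 90; position = n/2 = 45.
This falls in the class 275 to under 300: L = 275, F = 38, f = 14, h = 25.
Median ≈ 275 + ((45 − 38) / 14) × 25 = 287.5000

287.50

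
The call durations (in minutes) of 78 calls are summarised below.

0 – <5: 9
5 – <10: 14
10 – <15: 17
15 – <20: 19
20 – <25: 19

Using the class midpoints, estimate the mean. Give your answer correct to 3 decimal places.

Midpoints: 2.5, 7.5, 12.5, 17.5, 22.5
Σfm = 9×2.5 + 14×7.5 + 17×12.5 + 19×17.5 + 19×22.5 = 1100
n = Σf = 78
Mean = 1100 / 78 = 14.1026

14.103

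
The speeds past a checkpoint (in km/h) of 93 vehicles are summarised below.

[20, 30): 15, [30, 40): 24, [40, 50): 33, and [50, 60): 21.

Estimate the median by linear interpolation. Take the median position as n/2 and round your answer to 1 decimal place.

42.3

Cumulative frequencies: 15, 39, 72, 93
n = 93; position = n/2 = 46.5.
This falls in the class [40, 50): L = 40, F = 39, f = 33, h = 10.
Median ≈ 40 + ((46.5 − 39) / 33) × 10 = 42.2727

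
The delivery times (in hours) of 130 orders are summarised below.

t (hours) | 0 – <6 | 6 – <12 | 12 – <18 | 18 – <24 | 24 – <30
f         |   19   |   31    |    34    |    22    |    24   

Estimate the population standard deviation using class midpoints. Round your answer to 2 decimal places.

Midpoints: 3, 9, 15, 21, 27
n = 130, Σfm = 1956, mean = 15.0462
Σfm² = 37530
Σf(m − x̄)² = Σfm² − (Σfm)²/n = 37530 − 1956²/130 = 8099.7231
Population variance = 8099.7231 / 130 = 62.3056
Standard deviation = √62.3056 = 7.8934

7.89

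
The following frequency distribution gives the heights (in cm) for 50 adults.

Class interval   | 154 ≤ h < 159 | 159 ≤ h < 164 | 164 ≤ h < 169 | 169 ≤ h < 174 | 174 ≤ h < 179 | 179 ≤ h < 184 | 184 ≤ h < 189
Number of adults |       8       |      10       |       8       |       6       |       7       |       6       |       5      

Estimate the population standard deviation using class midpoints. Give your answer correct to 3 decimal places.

9.734

Midpoints: 156.5, 161.5, 166.5, 171.5, 176.5, 181.5, 186.5
n = 50, Σfm = 8485, mean = 169.7000
Σfm² = 1444642.5
Σf(m − x̄)² = Σfm² − (Σfm)²/n = 1444642.5 − 8485²/50 = 4738.0000
Population variance = 4738.0000 / 50 = 94.7600
Standard deviation = √94.7600 = 9.7345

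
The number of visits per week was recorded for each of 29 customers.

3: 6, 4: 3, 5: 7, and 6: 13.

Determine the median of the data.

Cumulative frequencies: 6, 9, 16, 29
n = 29, so the median is the value in position (n+1)/2 = 15.
Position 15 falls at value 5.

5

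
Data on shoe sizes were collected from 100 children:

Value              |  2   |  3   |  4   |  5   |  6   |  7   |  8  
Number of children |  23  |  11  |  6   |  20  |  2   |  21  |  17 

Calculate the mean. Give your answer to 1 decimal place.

Values: 2, 3, 4, 5, 6, 7, 8
Σfx = 23×2 + 11×3 + 6×4 + 20×5 + 2×6 + 21×7 + 17×8 = 498
n = Σf = 100
Mean = 498 / 100 = 4.9800

5.0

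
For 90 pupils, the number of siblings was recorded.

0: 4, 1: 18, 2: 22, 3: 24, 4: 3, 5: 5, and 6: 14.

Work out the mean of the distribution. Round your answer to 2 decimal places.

2.83

Values: 0, 1, 2, 3, 4, 5, 6
Σfx = 4×0 + 18×1 + 22×2 + 24×3 + 3×4 + 5×5 + 14×6 = 255
n = Σf = 90
Mean = 255 / 90 = 2.8333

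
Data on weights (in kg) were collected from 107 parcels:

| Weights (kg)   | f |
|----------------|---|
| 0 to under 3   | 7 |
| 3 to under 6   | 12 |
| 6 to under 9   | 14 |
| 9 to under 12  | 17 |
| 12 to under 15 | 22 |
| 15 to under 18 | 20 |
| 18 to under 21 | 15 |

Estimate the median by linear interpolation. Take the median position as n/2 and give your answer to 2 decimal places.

Cumulative frequencies: 7, 19, 33, 50, 72, 92, 107
n = 107; position = n/2 = 53.5.
This falls in the class 12 to under 15: L = 12, F = 50, f = 22, h = 3.
Median ≈ 12 + ((53.5 − 50) / 22) × 3 = 12.4773

12.48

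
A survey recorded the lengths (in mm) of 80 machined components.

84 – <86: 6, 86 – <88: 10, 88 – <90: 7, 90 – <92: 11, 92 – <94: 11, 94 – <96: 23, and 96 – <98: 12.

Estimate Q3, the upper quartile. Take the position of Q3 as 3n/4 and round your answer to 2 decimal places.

95.30

Cumulative frequencies: 6, 16, 23, 34, 45, 68, 80
n = 80; position = 3n/4 = 60.
This falls in the class 94 – <96: L = 94, F = 45, f = 23, h = 2.
Upper quartile ≈ 94 + ((60 − 45) / 23) × 2 = 95.3043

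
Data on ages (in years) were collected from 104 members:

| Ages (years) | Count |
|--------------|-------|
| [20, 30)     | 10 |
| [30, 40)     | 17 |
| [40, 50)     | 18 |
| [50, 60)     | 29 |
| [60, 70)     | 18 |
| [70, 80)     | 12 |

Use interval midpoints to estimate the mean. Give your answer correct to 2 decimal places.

Midpoints: 25, 35, 45, 55, 65, 75
Σfm = 10×25 + 17×35 + 18×45 + 29×55 + 18×65 + 12×75 = 5320
n = Σf = 104
Mean = 5320 / 104 = 51.1538

51.15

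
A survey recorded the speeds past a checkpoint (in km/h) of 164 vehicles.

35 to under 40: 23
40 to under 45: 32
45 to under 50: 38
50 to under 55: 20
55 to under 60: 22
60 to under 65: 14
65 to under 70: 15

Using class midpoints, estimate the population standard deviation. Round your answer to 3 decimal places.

9.163

Midpoints: 37.5, 42.5, 47.5, 52.5, 57.5, 62.5, 67.5
n = 164, Σfm = 8230, mean = 50.1829
Σfm² = 426775
Σf(m − x̄)² = Σfm² − (Σfm)²/n = 426775 − 8230²/164 = 13769.5122
Population variance = 13769.5122 / 164 = 83.9604
Standard deviation = √83.9604 = 9.1630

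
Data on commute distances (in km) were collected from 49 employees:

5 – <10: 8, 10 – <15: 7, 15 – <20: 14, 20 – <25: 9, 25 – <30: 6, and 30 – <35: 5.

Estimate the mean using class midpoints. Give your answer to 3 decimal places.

Midpoints: 7.5, 12.5, 17.5, 22.5, 27.5, 32.5
Σfm = 8×7.5 + 7×12.5 + 14×17.5 + 9×22.5 + 6×27.5 + 5×32.5 = 922.5
n = Σf = 49
Mean = 922.5 / 49 = 18.8265

18.827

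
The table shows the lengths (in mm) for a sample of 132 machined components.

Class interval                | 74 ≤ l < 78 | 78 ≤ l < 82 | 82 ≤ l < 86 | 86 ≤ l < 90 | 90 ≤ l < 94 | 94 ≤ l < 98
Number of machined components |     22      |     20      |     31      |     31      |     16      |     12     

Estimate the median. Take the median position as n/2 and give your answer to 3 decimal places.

Cumulative frequencies: 22, 42, 73, 104, 120, 132
n = 132; position = n/2 = 66.
This falls in the class 82 ≤ l < 86: L = 82, F = 42, f = 31, h = 4.
Median ≈ 82 + ((66 − 42) / 31) × 4 = 85.0968

85.097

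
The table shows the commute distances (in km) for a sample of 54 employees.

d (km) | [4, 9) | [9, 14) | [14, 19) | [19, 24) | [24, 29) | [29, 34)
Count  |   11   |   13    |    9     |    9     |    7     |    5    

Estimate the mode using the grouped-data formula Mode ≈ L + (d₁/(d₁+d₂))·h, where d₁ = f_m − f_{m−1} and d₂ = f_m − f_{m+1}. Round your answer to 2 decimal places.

Modal class: [9, 14) (highest frequency 13).
d₁ = 13 − 11 = 2, d₂ = 13 − 9 = 4
Mode ≈ 9 + (2/(2+4)) × 5 = 9 + 1.6667 = 10.6667

10.67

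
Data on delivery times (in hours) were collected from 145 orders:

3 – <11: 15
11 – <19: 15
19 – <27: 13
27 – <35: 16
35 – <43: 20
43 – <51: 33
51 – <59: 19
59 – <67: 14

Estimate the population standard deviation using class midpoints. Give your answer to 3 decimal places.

17.197

Midpoints: 7, 15, 23, 31, 39, 47, 55, 63
n = 145, Σfm = 5383, mean = 37.1241
Σfm² = 242721
Σf(m − x̄)² = Σfm² − (Σfm)²/n = 242721 − 5383²/145 = 42881.7655
Population variance = 42881.7655 / 145 = 295.7363
Standard deviation = √295.7363 = 17.1970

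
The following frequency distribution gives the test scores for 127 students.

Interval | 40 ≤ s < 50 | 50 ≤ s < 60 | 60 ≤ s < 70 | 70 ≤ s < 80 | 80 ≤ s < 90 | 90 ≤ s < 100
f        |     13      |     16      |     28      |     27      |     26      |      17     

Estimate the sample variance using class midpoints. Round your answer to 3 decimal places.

Midpoints: 45, 55, 65, 75, 85, 95
n = 127, Σfm = 9135, mean = 71.9291
Σfm² = 686175
Σf(m − x̄)² = Σfm² − (Σfm)²/n = 686175 − 9135²/127 = 29102.3622
Sample variance = 29102.3622 / 126 = 230.9711

230.971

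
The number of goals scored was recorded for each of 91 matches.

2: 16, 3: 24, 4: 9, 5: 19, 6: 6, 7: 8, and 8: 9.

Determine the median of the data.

Cumulative frequencies: 16, 40, 49, 68, 74, 82, 91
n = 91, so the median is the value in position (n+1)/2 = 46.
Position 46 falls at value 4.

4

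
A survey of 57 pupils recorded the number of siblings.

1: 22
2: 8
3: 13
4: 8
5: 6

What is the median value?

Cumulative frequencies: 22, 30, 43, 51, 57
n = 57, so the median is the value in position (n+1)/2 = 29.
Position 29 falls at value 2.

2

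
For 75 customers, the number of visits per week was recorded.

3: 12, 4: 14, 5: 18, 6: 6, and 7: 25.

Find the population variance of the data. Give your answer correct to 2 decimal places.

2.18

Values: 3, 4, 5, 6, 7
n = 75, Σfx = 393, mean = 5.2400
Σfx² = 2223
Σf(x − x̄)² = Σfx² − (Σfx)²/n = 2223 − 393²/75 = 163.6800
Population variance = 163.6800 / 75 = 2.1824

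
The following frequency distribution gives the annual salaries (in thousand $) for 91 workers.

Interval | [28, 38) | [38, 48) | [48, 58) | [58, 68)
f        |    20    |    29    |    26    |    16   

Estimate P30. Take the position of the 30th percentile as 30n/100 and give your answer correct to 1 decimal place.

40.5

Cumulative frequencies: 20, 49, 75, 91
n = 91; position = 30n/100 = 27.3.
This falls in the class [38, 48): L = 38, F = 20, f = 29, h = 10.
30th percentile ≈ 38 + ((27.3 − 20) / 29) × 10 = 40.5172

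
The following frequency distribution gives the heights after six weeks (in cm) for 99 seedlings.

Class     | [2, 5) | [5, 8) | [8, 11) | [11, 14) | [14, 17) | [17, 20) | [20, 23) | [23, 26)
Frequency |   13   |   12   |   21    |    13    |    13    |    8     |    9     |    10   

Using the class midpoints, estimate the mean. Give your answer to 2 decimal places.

Midpoints: 3.5, 6.5, 9.5, 12.5, 15.5, 18.5, 21.5, 24.5
Σfm = 13×3.5 + 12×6.5 + 21×9.5 + 13×12.5 + 13×15.5 + 8×18.5 + 9×21.5 + 10×24.5 = 1273.5
n = Σf = 99
Mean = 1273.5 / 99 = 12.8636

12.86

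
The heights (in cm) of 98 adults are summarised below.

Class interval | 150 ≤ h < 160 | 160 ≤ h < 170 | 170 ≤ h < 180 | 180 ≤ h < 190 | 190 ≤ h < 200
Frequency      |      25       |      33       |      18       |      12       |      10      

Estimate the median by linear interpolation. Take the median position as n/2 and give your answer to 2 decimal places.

Cumulative frequencies: 25, 58, 76, 88, 98
n = 98; position = n/2 = 49.
This falls in the class 160 ≤ h < 170: L = 160, F = 25, f = 33, h = 10.
Median ≈ 160 + ((49 − 25) / 33) × 10 = 167.2727

167.27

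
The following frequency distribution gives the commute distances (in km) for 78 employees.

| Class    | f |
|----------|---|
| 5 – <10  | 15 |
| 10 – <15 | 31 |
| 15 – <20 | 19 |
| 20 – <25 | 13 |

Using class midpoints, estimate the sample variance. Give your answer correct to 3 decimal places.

Midpoints: 7.5, 12.5, 17.5, 22.5
n = 78, Σfm = 1125, mean = 14.4231
Σfm² = 18087.5
Σf(m − x̄)² = Σfm² − (Σfm)²/n = 18087.5 − 1125²/78 = 1861.5385
Sample variance = 1861.5385 / 77 = 24.1758

24.176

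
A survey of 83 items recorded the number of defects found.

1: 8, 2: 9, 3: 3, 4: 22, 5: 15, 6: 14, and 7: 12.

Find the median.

Cumulative frequencies: 8, 17, 20, 42, 57, 71, 83
n = 83, so the median is the value in position (n+1)/2 = 42.
Position 42 falls at value 4.

4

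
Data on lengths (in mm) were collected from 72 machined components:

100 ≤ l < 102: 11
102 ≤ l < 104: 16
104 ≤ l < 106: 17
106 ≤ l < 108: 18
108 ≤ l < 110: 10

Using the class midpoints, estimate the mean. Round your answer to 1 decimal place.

105.0

Midpoints: 101, 103, 105, 107, 109
Σfm = 11×101 + 16×103 + 17×105 + 18×107 + 10×109 = 7560
n = Σf = 72
Mean = 7560 / 72 = 105.0000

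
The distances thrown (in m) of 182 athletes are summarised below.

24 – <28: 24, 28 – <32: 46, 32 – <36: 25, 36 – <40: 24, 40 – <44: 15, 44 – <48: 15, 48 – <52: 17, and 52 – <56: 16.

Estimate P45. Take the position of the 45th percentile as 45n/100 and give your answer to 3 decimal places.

Cumulative frequencies: 24, 70, 95, 119, 134, 149, 166, 182
n = 182; position = 45n/100 = 81.9.
This falls in the class 32 – <36: L = 32, F = 70, f = 25, h = 4.
45th percentile ≈ 32 + ((81.9 − 70) / 25) × 4 = 33.9040

33.904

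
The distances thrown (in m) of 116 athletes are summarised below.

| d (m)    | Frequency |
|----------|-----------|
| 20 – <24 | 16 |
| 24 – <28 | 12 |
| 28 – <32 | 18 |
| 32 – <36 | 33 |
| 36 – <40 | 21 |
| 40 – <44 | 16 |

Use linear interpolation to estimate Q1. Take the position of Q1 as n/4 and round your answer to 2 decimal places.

Cumulative frequencies: 16, 28, 46, 79, 100, 116
n = 116; position = n/4 = 29.
This falls in the class 28 – <32: L = 28, F = 28, f = 18, h = 4.
Lower quartile ≈ 28 + ((29 − 28) / 18) × 4 = 28.2222

28.22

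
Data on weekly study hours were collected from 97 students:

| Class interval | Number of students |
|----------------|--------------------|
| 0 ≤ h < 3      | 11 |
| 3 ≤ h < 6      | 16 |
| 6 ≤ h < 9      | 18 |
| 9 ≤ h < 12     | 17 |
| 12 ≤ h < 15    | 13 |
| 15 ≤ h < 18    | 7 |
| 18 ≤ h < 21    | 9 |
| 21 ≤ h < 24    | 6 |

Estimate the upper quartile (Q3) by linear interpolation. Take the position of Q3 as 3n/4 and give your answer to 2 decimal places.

14.48

Cumulative frequencies: 11, 27, 45, 62, 75, 82, 91, 97
n = 97; position = 3n/4 = 72.75.
This falls in the class 12 ≤ h < 15: L = 12, F = 62, f = 13, h = 3.
Upper quartile ≈ 12 + ((72.75 − 62) / 13) × 3 = 14.4808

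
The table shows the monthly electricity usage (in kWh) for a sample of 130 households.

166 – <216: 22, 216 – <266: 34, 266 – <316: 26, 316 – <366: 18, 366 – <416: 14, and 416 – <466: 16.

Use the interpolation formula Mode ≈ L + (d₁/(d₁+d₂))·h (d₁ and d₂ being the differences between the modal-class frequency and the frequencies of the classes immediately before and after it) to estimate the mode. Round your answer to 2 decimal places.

246.00

Modal class: 216 – <266 (highest frequency 34).
d₁ = 34 − 22 = 12, d₂ = 34 − 26 = 8
Mode ≈ 216 + (12/(12+8)) × 50 = 216 + 30.0000 = 246.0000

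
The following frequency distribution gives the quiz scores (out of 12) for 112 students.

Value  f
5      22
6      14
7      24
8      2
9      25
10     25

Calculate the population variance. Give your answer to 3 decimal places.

Values: 5, 6, 7, 8, 9, 10
n = 112, Σfx = 853, mean = 7.6161
Σfx² = 6883
Σf(x − x̄)² = Σfx² − (Σfx)²/n = 6883 − 853²/112 = 386.4911
Population variance = 386.4911 / 112 = 3.4508

3.451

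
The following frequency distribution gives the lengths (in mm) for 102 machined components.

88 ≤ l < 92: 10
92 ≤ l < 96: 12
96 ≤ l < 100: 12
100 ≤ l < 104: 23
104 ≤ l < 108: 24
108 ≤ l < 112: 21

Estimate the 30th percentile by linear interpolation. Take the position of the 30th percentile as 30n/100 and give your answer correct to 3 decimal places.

Cumulative frequencies: 10, 22, 34, 57, 81, 102
n = 102; position = 30n/100 = 30.6.
This falls in the class 96 ≤ l < 100: L = 96, F = 22, f = 12, h = 4.
30th percentile ≈ 96 + ((30.6 − 22) / 12) × 4 = 98.8667

98.867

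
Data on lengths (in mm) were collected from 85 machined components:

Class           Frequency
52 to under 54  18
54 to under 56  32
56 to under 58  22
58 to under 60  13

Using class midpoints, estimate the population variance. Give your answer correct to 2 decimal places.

Midpoints: 53, 55, 57, 59
n = 85, Σfm = 4735, mean = 55.7059
Σfm² = 264093
Σf(m − x̄)² = Σfm² − (Σfm)²/n = 264093 − 4735²/85 = 325.6471
Population variance = 325.6471 / 85 = 3.8311

3.83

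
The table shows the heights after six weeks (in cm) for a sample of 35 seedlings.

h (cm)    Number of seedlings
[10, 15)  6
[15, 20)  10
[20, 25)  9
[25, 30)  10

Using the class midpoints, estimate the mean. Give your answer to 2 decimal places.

Midpoints: 12.5, 17.5, 22.5, 27.5
Σfm = 6×12.5 + 10×17.5 + 9×22.5 + 10×27.5 = 727.5
n = Σf = 35
Mean = 727.5 / 35 = 20.7857

20.79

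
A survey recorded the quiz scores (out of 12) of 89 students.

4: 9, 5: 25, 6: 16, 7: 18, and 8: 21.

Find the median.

6

Cumulative frequencies: 9, 34, 50, 68, 89
n = 89, so the median is the value in position (n+1)/2 = 45.
Position 45 falls at value 6.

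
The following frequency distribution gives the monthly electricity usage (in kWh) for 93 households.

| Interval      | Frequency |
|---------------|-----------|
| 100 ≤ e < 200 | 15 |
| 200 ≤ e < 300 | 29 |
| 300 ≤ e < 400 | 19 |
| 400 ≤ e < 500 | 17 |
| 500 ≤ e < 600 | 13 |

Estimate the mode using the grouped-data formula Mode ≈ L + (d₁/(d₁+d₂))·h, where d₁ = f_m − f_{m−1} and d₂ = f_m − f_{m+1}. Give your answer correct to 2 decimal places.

Modal class: 200 ≤ e < 300 (highest frequency 29).
d₁ = 29 − 15 = 14, d₂ = 29 − 19 = 10
Mode ≈ 200 + (14/(14+10)) × 100 = 200 + 58.3333 = 258.3333

258.33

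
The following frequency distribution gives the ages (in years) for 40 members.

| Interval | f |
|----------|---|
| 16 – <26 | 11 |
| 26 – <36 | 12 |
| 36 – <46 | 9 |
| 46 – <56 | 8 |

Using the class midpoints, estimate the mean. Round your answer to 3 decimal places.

34.500

Midpoints: 21, 31, 41, 51
Σfm = 11×21 + 12×31 + 9×41 + 8×51 = 1380
n = Σf = 40
Mean = 1380 / 40 = 34.5000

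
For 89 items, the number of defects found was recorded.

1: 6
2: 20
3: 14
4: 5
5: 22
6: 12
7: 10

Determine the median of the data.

Cumulative frequencies: 6, 26, 40, 45, 67, 79, 89
n = 89, so the median is the value in position (n+1)/2 = 45.
Position 45 falls at value 4.

4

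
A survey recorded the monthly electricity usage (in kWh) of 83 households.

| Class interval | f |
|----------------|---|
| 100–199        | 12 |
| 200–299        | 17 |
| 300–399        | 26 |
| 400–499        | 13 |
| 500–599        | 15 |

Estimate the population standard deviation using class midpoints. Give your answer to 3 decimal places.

128.921

Midpoints: 149.5, 249.5, 349.5, 449.5, 549.5
n = 83, Σfm = 29208.5, mean = 351.9096
Σfm² = 11658270.75
Σf(m − x̄)² = Σfm² − (Σfm)²/n = 11658270.75 − 29208.5²/83 = 1379518.0723
Population variance = 1379518.0723 / 83 = 16620.6997
Standard deviation = √16620.6997 = 128.9213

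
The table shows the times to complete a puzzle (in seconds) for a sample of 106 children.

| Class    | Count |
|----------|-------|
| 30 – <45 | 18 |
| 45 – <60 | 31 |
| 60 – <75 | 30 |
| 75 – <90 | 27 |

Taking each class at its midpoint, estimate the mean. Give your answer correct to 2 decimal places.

Midpoints: 37.5, 52.5, 67.5, 82.5
Σfm = 18×37.5 + 31×52.5 + 30×67.5 + 27×82.5 = 6555
n = Σf = 106
Mean = 6555 / 106 = 61.8396

61.84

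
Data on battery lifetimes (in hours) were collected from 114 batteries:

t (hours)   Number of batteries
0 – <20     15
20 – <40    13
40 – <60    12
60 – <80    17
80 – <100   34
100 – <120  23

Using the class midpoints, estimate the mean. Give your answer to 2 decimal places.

69.47

Midpoints: 10, 30, 50, 70, 90, 110
Σfm = 15×10 + 13×30 + 12×50 + 17×70 + 34×90 + 23×110 = 7920
n = Σf = 114
Mean = 7920 / 114 = 69.4737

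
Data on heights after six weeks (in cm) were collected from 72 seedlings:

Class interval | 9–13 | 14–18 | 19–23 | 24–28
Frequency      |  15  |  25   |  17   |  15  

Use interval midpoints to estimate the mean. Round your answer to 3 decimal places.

18.222

Midpoints: 11, 16, 21, 26
Σfm = 15×11 + 25×16 + 17×21 + 15×26 = 1312
n = Σf = 72
Mean = 1312 / 72 = 18.2222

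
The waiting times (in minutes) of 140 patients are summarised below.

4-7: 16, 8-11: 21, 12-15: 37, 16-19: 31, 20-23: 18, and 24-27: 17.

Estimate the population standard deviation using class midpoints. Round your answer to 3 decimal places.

5.960

Midpoints: 5.5, 9.5, 13.5, 17.5, 21.5, 25.5
n = 140, Σfm = 2150, mean = 15.3571
Σfm² = 37991
Σf(m − x̄)² = Σfm² − (Σfm)²/n = 37991 − 2150²/140 = 4973.1429
Population variance = 4973.1429 / 140 = 35.5224
Standard deviation = √35.5224 = 5.9601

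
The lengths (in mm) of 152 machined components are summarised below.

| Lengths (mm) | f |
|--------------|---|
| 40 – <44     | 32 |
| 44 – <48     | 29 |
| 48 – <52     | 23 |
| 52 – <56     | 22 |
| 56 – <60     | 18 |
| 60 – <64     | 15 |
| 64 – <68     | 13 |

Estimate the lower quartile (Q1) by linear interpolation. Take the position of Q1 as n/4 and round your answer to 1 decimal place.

44.8

Cumulative frequencies: 32, 61, 84, 106, 124, 139, 152
n = 152; position = n/4 = 38.
This falls in the class 44 – <48: L = 44, F = 32, f = 29, h = 4.
Lower quartile ≈ 44 + ((38 − 32) / 29) × 4 = 44.8276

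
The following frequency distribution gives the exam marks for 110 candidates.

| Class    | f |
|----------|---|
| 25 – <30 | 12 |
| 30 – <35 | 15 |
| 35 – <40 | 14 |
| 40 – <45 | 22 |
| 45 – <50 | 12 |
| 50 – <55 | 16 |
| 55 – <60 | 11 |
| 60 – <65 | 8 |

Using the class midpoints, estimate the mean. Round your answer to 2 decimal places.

43.82

Midpoints: 27.5, 32.5, 37.5, 42.5, 47.5, 52.5, 57.5, 62.5
Σfm = 12×27.5 + 15×32.5 + 14×37.5 + 22×42.5 + 12×47.5 + 16×52.5 + 11×57.5 + 8×62.5 = 4820
n = Σf = 110
Mean = 4820 / 110 = 43.8182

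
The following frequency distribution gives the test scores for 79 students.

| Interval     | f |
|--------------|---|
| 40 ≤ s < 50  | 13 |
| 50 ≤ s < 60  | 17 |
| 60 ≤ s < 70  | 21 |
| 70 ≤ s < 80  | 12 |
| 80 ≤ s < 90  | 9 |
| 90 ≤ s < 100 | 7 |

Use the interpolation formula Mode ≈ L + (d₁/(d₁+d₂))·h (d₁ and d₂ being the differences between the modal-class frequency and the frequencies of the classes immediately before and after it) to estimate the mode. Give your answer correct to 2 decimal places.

63.08

Modal class: 60 ≤ s < 70 (highest frequency 21).
d₁ = 21 − 17 = 4, d₂ = 21 − 12 = 9
Mode ≈ 60 + (4/(4+9)) × 10 = 60 + 3.0769 = 63.0769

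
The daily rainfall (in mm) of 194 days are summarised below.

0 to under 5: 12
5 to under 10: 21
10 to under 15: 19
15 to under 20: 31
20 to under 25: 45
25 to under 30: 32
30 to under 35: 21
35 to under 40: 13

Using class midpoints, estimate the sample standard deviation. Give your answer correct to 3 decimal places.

Midpoints: 2.5, 7.5, 12.5, 17.5, 22.5, 27.5, 32.5, 37.5
n = 194, Σfm = 4030, mean = 20.7732
Σfm² = 101162.5
Σf(m − x̄)² = Σfm² − (Σfm)²/n = 101162.5 − 4030²/194 = 17446.5206
Sample variance = 17446.5206 / 193 = 90.3965
Standard deviation = √90.3965 = 9.5077

9.508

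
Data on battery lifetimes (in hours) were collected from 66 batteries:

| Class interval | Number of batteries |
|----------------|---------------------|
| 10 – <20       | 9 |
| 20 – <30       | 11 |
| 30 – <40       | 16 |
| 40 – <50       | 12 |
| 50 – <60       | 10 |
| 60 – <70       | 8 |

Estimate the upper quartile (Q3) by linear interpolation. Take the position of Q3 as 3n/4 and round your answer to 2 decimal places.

51.50

Cumulative frequencies: 9, 20, 36, 48, 58, 66
n = 66; position = 3n/4 = 49.5.
This falls in the class 50 – <60: L = 50, F = 48, f = 10, h = 10.
Upper quartile ≈ 50 + ((49.5 − 48) / 10) × 10 = 51.5000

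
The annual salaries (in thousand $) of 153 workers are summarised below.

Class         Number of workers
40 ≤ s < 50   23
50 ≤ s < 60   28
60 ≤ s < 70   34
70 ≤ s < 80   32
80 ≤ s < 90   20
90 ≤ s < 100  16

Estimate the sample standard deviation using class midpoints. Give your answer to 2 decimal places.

15.44

Midpoints: 45, 55, 65, 75, 85, 95
n = 153, Σfm = 10405, mean = 68.0065
Σfm² = 743825
Σf(m − x̄)² = Σfm² − (Σfm)²/n = 743825 − 10405²/153 = 36216.9935
Sample variance = 36216.9935 / 152 = 238.2697
Standard deviation = √238.2697 = 15.4360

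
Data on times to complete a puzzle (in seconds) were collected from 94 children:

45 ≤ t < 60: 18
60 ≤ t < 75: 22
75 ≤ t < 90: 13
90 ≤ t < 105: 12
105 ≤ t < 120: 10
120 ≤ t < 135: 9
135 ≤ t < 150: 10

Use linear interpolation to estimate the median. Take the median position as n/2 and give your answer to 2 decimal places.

83.08

Cumulative frequencies: 18, 40, 53, 65, 75, 84, 94
n = 94; position = n/2 = 47.
This falls in the class 75 ≤ t < 90: L = 75, F = 40, f = 13, h = 15.
Median ≈ 75 + ((47 − 40) / 13) × 15 = 83.0769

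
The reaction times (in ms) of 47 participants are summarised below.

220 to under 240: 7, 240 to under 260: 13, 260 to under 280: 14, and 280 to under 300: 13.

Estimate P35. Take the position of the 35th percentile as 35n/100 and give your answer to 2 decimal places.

254.54

Cumulative frequencies: 7, 20, 34, 47
n = 47; position = 35n/100 = 16.45.
This falls in the class 240 to under 260: L = 240, F = 7, f = 13, h = 20.
35th percentile ≈ 240 + ((16.45 − 7) / 13) × 20 = 254.5385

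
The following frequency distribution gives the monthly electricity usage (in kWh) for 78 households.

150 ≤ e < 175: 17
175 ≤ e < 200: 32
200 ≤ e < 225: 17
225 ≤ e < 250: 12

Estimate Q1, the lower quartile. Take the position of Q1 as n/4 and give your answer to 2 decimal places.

176.95

Cumulative frequencies: 17, 49, 66, 78
n = 78; position = n/4 = 19.5.
This falls in the class 175 ≤ e < 200: L = 175, F = 17, f = 32, h = 25.
Lower quartile ≈ 175 + ((19.5 − 17) / 32) × 25 = 176.9531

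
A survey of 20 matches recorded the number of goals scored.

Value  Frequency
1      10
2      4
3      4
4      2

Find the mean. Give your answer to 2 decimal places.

1.90

Values: 1, 2, 3, 4
Σfx = 10×1 + 4×2 + 4×3 + 2×4 = 38
n = Σf = 20
Mean = 38 / 20 = 1.9000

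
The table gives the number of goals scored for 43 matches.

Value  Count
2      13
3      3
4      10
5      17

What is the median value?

4

Cumulative frequencies: 13, 16, 26, 43
n = 43, so the median is the value in position (n+1)/2 = 22.
Position 22 falls at value 4.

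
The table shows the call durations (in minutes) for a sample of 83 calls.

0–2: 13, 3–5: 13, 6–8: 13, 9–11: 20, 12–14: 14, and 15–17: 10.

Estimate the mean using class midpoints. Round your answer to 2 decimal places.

Midpoints: 1, 4, 7, 10, 13, 16
Σfm = 13×1 + 13×4 + 13×7 + 20×10 + 14×13 + 10×16 = 698
n = Σf = 83
Mean = 698 / 83 = 8.4096

8.41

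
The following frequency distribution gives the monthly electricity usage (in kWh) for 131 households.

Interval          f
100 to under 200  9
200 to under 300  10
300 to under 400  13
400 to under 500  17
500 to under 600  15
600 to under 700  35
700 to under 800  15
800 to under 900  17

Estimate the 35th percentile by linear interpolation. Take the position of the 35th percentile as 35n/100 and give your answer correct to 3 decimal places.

Cumulative frequencies: 9, 19, 32, 49, 64, 99, 114, 131
n = 131; position = 35n/100 = 45.85.
This falls in the class 400 to under 500: L = 400, F = 32, f = 17, h = 100.
35th percentile ≈ 400 + ((45.85 − 32) / 17) × 100 = 481.4706

481.471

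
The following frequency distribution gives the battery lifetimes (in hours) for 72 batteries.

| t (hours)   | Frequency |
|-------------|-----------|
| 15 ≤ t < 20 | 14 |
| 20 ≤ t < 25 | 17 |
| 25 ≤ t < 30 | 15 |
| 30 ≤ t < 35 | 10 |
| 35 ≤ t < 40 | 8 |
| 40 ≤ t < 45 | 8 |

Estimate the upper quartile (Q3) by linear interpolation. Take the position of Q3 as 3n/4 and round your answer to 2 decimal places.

34.00

Cumulative frequencies: 14, 31, 46, 56, 64, 72
n = 72; position = 3n/4 = 54.
This falls in the class 30 ≤ t < 35: L = 30, F = 46, f = 10, h = 5.
Upper quartile ≈ 30 + ((54 − 46) / 10) × 5 = 34.0000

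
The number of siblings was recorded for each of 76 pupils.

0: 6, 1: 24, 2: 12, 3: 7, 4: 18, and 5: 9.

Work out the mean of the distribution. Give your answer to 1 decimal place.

2.4

Values: 0, 1, 2, 3, 4, 5
Σfx = 6×0 + 24×1 + 12×2 + 7×3 + 18×4 + 9×5 = 186
n = Σf = 76
Mean = 186 / 76 = 2.4474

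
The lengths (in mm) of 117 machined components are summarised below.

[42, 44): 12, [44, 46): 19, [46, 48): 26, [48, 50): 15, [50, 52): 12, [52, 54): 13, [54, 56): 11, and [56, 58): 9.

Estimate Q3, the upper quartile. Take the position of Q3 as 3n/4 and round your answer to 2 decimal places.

Cumulative frequencies: 12, 31, 57, 72, 84, 97, 108, 117
n = 117; position = 3n/4 = 87.75.
This falls in the class [52, 54): L = 52, F = 84, f = 13, h = 2.
Upper quartile ≈ 52 + ((87.75 − 84) / 13) × 2 = 52.5769

52.58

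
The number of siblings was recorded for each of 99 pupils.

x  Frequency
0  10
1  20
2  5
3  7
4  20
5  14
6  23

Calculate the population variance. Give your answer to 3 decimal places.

Values: 0, 1, 2, 3, 4, 5, 6
n = 99, Σfx = 339, mean = 3.4242
Σfx² = 1601
Σf(x − x̄)² = Σfx² − (Σfx)²/n = 1601 − 339²/99 = 440.1818
Population variance = 440.1818 / 99 = 4.4463

4.446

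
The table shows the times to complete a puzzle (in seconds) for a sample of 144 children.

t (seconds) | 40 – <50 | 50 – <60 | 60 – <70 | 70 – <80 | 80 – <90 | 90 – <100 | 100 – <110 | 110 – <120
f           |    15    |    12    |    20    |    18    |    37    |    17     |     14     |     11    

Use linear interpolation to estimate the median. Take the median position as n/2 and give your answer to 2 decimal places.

81.89

Cumulative frequencies: 15, 27, 47, 65, 102, 119, 133, 144
n = 144; position = n/2 = 72.
This falls in the class 80 – <90: L = 80, F = 65, f = 37, h = 10.
Median ≈ 80 + ((72 − 65) / 37) × 10 = 81.8919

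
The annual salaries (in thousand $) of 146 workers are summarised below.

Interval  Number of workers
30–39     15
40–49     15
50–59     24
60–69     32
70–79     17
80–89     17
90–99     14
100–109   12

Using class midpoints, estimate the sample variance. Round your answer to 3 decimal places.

Midpoints: 34.5, 44.5, 54.5, 64.5, 74.5, 84.5, 94.5, 104.5
n = 146, Σfm = 9837, mean = 67.3767
Σfm² = 723776.5
Σf(m − x̄)² = Σfm² − (Σfm)²/n = 723776.5 − 9837²/146 = 60991.7808
Sample variance = 60991.7808 / 145 = 420.6330

420.633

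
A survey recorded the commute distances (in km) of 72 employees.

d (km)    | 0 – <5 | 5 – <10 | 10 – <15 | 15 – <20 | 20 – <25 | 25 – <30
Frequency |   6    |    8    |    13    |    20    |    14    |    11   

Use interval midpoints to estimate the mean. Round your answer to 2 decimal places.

Midpoints: 2.5, 7.5, 12.5, 17.5, 22.5, 27.5
Σfm = 6×2.5 + 8×7.5 + 13×12.5 + 20×17.5 + 14×22.5 + 11×27.5 = 1205
n = Σf = 72
Mean = 1205 / 72 = 16.7361

16.74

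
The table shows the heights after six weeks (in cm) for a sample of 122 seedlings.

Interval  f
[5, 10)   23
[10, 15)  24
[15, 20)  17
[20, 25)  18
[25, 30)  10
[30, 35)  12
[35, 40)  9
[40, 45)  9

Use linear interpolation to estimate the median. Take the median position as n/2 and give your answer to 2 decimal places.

Cumulative frequencies: 23, 47, 64, 82, 92, 104, 113, 122
n = 122; position = n/2 = 61.
This falls in the class [15, 20): L = 15, F = 47, f = 17, h = 5.
Median ≈ 15 + ((61 − 47) / 17) × 5 = 19.1176

19.12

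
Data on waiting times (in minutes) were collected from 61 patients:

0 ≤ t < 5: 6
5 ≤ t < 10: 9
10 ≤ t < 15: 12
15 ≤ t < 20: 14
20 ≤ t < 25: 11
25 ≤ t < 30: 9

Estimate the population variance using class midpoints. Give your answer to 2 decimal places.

58.64

Midpoints: 2.5, 7.5, 12.5, 17.5, 22.5, 27.5
n = 61, Σfm = 972.5, mean = 15.9426
Σfm² = 19081.25
Σf(m − x̄)² = Σfm² − (Σfm)²/n = 19081.25 − 972.5²/61 = 3577.0492
Population variance = 3577.0492 / 61 = 58.6402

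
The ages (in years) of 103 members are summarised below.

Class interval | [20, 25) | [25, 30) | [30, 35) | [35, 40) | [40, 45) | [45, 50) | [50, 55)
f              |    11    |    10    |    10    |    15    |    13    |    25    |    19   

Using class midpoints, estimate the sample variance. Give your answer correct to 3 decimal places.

Midpoints: 22.5, 27.5, 32.5, 37.5, 42.5, 47.5, 52.5
n = 103, Σfm = 4147.5, mean = 40.2670
Σfm² = 177043.75
Σf(m − x̄)² = Σfm² − (Σfm)²/n = 177043.75 − 4147.5²/103 = 10036.4078
Sample variance = 10036.4078 / 102 = 98.3962

98.396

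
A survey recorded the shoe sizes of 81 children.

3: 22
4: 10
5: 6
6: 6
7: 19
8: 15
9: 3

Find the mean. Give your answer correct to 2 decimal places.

5.58

Values: 3, 4, 5, 6, 7, 8, 9
Σfx = 22×3 + 10×4 + 6×5 + 6×6 + 19×7 + 15×8 + 3×9 = 452
n = Σf = 81
Mean = 452 / 81 = 5.5802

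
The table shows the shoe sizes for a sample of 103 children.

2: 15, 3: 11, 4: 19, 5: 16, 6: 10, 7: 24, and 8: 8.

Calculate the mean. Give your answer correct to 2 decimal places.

Values: 2, 3, 4, 5, 6, 7, 8
Σfx = 15×2 + 11×3 + 19×4 + 16×5 + 10×6 + 24×7 + 8×8 = 511
n = Σf = 103
Mean = 511 / 103 = 4.9612

4.96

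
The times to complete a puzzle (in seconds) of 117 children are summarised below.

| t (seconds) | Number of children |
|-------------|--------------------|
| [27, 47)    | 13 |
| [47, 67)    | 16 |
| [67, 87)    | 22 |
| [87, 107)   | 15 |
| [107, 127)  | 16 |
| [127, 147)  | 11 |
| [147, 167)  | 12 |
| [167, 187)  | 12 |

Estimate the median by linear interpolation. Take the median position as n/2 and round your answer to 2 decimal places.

97.00

Cumulative frequencies: 13, 29, 51, 66, 82, 93, 105, 117
n = 117; position = n/2 = 58.5.
This falls in the class [87, 107): L = 87, F = 51, f = 15, h = 20.
Median ≈ 87 + ((58.5 − 51) / 15) × 20 = 97.0000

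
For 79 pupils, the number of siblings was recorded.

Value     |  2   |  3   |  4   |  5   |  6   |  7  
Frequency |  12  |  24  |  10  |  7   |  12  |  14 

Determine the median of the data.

4

Cumulative frequencies: 12, 36, 46, 53, 65, 79
n = 79, so the median is the value in position (n+1)/2 = 40.
Position 40 falls at value 4.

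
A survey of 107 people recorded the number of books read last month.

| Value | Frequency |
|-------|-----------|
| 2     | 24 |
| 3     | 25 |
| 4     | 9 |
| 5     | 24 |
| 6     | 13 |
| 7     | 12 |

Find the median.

4

Cumulative frequencies: 24, 49, 58, 82, 95, 107
n = 107, so the median is the value in position (n+1)/2 = 54.
Position 54 falls at value 4.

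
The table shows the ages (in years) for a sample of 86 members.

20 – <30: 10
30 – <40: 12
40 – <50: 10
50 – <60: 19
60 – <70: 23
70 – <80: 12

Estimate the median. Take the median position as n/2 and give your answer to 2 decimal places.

Cumulative frequencies: 10, 22, 32, 51, 74, 86
n = 86; position = n/2 = 43.
This falls in the class 50 – <60: L = 50, F = 32, f = 19, h = 10.
Median ≈ 50 + ((43 − 32) / 19) × 10 = 55.7895

55.79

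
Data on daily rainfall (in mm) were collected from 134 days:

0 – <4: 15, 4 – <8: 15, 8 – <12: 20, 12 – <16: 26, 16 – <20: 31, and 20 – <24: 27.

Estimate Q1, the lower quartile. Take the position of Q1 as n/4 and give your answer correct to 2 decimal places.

Cumulative frequencies: 15, 30, 50, 76, 107, 134
n = 134; position = n/4 = 33.5.
This falls in the class 8 – <12: L = 8, F = 30, f = 20, h = 4.
Lower quartile ≈ 8 + ((33.5 − 30) / 20) × 4 = 8.7000

8.70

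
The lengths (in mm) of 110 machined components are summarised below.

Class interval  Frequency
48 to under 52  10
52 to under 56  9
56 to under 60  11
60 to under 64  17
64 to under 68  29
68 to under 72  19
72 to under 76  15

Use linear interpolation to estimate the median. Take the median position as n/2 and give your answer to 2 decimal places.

65.10

Cumulative frequencies: 10, 19, 30, 47, 76, 95, 110
n = 110; position = n/2 = 55.
This falls in the class 64 to under 68: L = 64, F = 47, f = 29, h = 4.
Median ≈ 64 + ((55 − 47) / 29) × 4 = 65.1034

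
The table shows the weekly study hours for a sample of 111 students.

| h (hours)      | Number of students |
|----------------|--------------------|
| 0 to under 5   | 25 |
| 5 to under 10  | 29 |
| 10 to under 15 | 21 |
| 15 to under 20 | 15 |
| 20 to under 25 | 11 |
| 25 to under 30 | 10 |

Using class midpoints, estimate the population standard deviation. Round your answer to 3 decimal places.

Midpoints: 2.5, 7.5, 12.5, 17.5, 22.5, 27.5
n = 111, Σfm = 1327.5, mean = 11.9595
Σfm² = 22793.75
Σf(m − x̄)² = Σfm² − (Σfm)²/n = 22793.75 − 1327.5²/111 = 6917.5676
Population variance = 6917.5676 / 111 = 62.3204
Standard deviation = √62.3204 = 7.8943

7.894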